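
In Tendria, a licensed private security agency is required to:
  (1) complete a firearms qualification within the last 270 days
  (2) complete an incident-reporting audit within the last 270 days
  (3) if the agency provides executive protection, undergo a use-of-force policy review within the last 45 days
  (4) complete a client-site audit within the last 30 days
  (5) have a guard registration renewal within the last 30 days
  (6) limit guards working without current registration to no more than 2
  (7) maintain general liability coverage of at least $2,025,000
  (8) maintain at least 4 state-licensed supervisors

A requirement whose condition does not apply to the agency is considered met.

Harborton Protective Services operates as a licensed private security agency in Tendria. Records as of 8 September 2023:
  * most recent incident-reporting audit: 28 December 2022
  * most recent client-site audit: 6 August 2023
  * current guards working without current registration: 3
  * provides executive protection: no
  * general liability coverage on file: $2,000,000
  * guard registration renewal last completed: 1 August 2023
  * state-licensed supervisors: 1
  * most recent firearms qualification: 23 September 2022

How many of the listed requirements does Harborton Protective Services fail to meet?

6

1. firearms qualification 350 days ago vs limit 270 → not met
2. incident-reporting audit 254 days ago vs limit 270 → met
3. condition 'provides executive protection' does not hold → requirement n/a → met
4. client-site audit 33 days ago vs limit 30 → not met
5. guard registration renewal 38 days ago vs limit 30 → not met
6. guards working without current registration 3 > 2 → not met
7. general liability coverage $2,000,000 < $2,025,000 → not met
8. state-licensed supervisors 1 < 4 → not met
Not met: 6 of 8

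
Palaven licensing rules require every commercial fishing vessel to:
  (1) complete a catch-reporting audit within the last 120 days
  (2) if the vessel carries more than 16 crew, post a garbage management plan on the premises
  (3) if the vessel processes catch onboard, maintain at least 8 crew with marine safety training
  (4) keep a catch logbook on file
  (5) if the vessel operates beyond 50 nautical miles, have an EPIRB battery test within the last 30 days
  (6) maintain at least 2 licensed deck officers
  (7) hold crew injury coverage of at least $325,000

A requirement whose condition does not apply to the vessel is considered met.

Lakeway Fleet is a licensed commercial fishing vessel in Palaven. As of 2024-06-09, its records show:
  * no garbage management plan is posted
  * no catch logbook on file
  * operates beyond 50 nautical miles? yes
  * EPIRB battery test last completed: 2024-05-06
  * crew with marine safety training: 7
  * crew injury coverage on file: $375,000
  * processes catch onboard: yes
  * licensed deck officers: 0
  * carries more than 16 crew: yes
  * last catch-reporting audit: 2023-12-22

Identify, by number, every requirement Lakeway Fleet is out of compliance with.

1, 2, 3, 4, 5, 6

1. catch-reporting audit 170 days ago vs limit 120 → not met
2. condition 'carries more than 16 crew' holds; garbage management plan absent → not met
3. condition 'processes catch onboard' holds; crew with marine safety training 7 < 8 → not met
4. catch logbook absent → not met
5. condition 'operates beyond 50 nautical miles' holds; EPIRB battery test 34 days ago vs limit 30 → not met
6. licensed deck officers 0 < 2 → not met
7. crew injury coverage $375,000 ≥ $325,000 → met
Not met: 1, 2, 3, 4, 5, 6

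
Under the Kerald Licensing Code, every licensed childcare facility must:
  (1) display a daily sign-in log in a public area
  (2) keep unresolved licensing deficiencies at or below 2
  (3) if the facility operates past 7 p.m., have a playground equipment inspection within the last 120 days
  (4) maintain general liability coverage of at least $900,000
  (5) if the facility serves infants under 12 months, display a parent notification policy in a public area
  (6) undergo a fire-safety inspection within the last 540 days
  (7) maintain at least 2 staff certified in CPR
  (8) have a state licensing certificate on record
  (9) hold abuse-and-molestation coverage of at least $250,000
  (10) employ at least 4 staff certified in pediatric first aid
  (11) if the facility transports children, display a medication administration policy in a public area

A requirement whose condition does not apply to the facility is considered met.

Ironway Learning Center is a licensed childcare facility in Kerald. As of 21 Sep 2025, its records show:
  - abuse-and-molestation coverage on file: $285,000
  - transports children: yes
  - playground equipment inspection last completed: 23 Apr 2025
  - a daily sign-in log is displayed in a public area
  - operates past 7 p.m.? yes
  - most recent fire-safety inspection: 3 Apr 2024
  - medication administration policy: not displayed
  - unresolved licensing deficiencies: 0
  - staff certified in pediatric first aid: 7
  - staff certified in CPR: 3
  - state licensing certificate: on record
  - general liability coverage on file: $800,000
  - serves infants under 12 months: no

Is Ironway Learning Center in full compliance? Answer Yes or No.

1. daily sign-in log present → met
2. unresolved licensing deficiencies 0 ≤ 2 → met
3. condition 'operates past 7 p.m.' holds; playground equipment inspection 151 days ago vs limit 120 → not met
4. general liability coverage $800,000 < $900,000 → not met
5. condition 'serves infants under 12 months' does not hold → requirement n/a → met
6. fire-safety inspection 536 days ago vs limit 540 → met
7. staff certified in CPR 3 ≥ 2 → met
8. state licensing certificate present → met
9. abuse-and-molestation coverage $285,000 ≥ $250,000 → met
10. staff certified in pediatric first aid 7 ≥ 4 → met
11. condition 'transports children' holds; medication administration policy absent → not met
Not met: 3, 4, 11

No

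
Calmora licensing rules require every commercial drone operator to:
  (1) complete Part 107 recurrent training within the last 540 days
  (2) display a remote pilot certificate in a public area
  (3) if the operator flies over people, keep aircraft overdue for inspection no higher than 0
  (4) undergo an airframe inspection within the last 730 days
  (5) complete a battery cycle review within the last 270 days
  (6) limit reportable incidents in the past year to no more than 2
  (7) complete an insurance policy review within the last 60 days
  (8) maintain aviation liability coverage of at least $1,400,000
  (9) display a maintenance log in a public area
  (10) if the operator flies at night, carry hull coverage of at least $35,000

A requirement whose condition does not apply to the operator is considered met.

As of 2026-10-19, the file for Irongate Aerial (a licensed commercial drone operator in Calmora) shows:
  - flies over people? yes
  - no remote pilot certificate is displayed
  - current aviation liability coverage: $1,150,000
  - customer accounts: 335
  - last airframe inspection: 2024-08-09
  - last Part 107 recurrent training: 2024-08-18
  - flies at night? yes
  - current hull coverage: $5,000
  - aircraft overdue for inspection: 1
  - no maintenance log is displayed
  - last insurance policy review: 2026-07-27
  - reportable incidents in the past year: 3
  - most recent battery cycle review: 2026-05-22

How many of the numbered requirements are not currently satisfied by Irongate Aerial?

9

1. Part 107 recurrent training 792 days ago vs limit 540 → not met
2. remote pilot certificate absent → not met
3. condition 'flies over people' holds; aircraft overdue for inspection 1 > 0 → not met
4. airframe inspection 801 days ago vs limit 730 → not met
5. battery cycle review 150 days ago vs limit 270 → met
6. reportable incidents in the past year 3 > 2 → not met
7. insurance policy review 84 days ago vs limit 60 → not met
8. aviation liability coverage $1,150,000 < $1,400,000 → not met
9. maintenance log absent → not met
10. condition 'flies at night' holds; hull coverage $5,000 < $35,000 → not met
Not met: 9 of 10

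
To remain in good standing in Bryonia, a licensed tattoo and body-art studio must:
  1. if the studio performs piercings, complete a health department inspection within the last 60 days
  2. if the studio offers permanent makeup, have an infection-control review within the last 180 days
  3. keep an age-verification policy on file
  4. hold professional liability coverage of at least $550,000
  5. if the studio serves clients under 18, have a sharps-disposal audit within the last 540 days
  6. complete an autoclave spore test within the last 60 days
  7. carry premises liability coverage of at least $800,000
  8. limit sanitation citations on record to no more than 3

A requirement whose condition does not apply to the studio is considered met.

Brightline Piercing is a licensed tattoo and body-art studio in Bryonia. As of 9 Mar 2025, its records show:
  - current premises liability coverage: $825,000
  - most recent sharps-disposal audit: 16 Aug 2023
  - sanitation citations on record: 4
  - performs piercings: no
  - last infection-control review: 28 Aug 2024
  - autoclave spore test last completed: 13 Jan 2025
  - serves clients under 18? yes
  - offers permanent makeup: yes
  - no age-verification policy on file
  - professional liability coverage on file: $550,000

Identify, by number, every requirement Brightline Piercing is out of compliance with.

2, 3, 5, 8

1. condition 'performs piercings' does not hold → requirement n/a → met
2. condition 'offers permanent makeup' holds; infection-control review 193 days ago vs limit 180 → not met
3. age-verification policy absent → not met
4. professional liability coverage $550,000 ≥ $550,000 → met
5. condition 'serves clients under 18' holds; sharps-disposal audit 571 days ago vs limit 540 → not met
6. autoclave spore test 55 days ago vs limit 60 → met
7. premises liability coverage $825,000 ≥ $800,000 → met
8. sanitation citations on record 4 > 3 → not met
Not met: 2, 3, 5, 8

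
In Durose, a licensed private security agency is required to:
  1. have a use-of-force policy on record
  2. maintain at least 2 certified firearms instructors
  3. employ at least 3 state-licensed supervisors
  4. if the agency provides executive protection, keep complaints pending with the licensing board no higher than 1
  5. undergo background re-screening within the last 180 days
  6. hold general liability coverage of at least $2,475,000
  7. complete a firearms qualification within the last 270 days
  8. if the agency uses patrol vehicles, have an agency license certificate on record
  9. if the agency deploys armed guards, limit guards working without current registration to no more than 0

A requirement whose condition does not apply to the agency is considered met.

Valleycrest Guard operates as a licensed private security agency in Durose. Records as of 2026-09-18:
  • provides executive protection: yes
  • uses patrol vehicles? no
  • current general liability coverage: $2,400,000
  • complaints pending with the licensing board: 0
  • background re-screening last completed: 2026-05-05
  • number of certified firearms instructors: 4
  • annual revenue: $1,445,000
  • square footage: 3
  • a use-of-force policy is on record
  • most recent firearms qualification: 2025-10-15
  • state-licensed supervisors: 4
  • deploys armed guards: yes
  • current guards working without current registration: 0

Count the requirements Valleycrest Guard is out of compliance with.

1. use-of-force policy present → met
2. certified firearms instructors 4 ≥ 2 → met
3. state-licensed supervisors 4 ≥ 3 → met
4. condition 'provides executive protection' holds; complaints pending with the licensing board 0 ≤ 1 → met
5. background re-screening 136 days ago vs limit 180 → met
6. general liability coverage $2,400,000 < $2,475,000 → not met
7. firearms qualification 338 days ago vs limit 270 → not met
8. condition 'uses patrol vehicles' does not hold → requirement n/a → met
9. condition 'deploys armed guards' holds; guards working without current registration 0 ≤ 0 → met
Not met: 2 of 9

2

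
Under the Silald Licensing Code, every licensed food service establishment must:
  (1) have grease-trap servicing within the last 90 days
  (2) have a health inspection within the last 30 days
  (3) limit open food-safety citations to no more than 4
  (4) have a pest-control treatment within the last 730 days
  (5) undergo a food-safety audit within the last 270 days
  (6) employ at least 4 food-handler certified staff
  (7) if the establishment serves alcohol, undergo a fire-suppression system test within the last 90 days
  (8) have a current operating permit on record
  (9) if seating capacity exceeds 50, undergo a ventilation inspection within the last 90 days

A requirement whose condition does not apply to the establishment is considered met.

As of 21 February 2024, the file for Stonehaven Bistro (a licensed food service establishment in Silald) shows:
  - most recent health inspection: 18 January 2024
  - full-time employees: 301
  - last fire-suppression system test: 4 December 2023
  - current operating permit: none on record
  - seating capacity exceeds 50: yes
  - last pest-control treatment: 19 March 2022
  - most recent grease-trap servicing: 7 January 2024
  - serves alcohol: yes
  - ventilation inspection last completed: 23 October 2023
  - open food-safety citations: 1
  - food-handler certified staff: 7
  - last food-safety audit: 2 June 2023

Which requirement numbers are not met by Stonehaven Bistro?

2, 8, 9

1. grease-trap servicing 45 days ago vs limit 90 → met
2. health inspection 34 days ago vs limit 30 → not met
3. open food-safety citations 1 ≤ 4 → met
4. pest-control treatment 704 days ago vs limit 730 → met
5. food-safety audit 264 days ago vs limit 270 → met
6. food-handler certified staff 7 ≥ 4 → met
7. condition 'serves alcohol' holds; fire-suppression system test 79 days ago vs limit 90 → met
8. current operating permit absent → not met
9. condition 'seating capacity exceeds 50' holds; ventilation inspection 121 days ago vs limit 90 → not met
Not met: 2, 8, 9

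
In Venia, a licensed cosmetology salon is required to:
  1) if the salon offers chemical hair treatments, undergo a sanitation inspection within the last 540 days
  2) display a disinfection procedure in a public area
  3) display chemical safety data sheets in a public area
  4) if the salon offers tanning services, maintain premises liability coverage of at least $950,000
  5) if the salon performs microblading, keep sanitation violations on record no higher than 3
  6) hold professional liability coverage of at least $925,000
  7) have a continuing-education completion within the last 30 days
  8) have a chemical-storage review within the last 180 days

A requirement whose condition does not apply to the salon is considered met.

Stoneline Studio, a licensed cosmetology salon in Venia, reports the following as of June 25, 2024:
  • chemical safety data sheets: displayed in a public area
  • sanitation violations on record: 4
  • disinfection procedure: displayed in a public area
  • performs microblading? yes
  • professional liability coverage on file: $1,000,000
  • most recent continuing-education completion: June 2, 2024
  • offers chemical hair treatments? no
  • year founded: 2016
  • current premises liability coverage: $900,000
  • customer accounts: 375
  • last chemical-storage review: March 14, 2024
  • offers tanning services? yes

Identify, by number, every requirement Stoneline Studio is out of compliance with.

1. condition 'offers chemical hair treatments' does not hold → requirement n/a → met
2. disinfection procedure present → met
3. chemical safety data sheets present → met
4. condition 'offers tanning services' holds; premises liability coverage $900,000 < $950,000 → not met
5. condition 'performs microblading' holds; sanitation violations on record 4 > 3 → not met
6. professional liability coverage $1,000,000 ≥ $925,000 → met
7. continuing-education completion 23 days ago vs limit 30 → met
8. chemical-storage review 103 days ago vs limit 180 → met
Not met: 4, 5

4, 5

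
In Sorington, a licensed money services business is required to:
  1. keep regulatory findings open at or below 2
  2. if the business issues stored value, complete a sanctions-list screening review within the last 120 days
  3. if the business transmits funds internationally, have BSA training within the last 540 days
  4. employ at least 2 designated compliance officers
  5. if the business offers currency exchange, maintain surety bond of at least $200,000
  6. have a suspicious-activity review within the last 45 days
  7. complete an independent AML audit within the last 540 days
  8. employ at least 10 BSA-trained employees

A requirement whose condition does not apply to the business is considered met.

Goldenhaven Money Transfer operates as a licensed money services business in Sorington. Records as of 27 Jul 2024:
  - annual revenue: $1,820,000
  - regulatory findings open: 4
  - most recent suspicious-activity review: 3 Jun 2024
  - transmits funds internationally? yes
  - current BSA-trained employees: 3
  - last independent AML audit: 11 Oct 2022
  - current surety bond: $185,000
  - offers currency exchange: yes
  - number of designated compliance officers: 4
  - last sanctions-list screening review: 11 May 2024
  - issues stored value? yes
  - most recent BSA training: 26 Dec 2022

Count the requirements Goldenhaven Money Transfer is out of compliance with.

1. regulatory findings open 4 > 2 → not met
2. condition 'issues stored value' holds; sanctions-list screening review 77 days ago vs limit 120 → met
3. condition 'transmits funds internationally' holds; BSA training 579 days ago vs limit 540 → not met
4. designated compliance officers 4 ≥ 2 → met
5. condition 'offers currency exchange' holds; surety bond $185,000 < $200,000 → not met
6. suspicious-activity review 54 days ago vs limit 45 → not met
7. independent AML audit 655 days ago vs limit 540 → not met
8. BSA-trained employees 3 < 10 → not met
Not met: 6 of 8

6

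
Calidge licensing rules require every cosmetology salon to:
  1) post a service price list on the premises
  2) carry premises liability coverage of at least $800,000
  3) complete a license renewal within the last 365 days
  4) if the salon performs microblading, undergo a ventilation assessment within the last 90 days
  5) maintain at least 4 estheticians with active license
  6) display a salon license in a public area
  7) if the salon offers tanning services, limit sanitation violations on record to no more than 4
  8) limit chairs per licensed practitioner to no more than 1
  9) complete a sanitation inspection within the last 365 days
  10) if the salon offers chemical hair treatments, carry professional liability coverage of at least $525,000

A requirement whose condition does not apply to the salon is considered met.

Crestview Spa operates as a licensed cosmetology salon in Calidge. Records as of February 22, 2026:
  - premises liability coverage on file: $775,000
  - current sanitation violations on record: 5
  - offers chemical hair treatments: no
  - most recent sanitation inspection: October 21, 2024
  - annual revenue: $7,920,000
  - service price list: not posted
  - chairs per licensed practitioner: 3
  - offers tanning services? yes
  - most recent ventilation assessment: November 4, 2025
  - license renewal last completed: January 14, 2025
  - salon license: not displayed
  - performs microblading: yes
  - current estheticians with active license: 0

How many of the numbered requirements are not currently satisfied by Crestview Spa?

9

1. service price list absent → not met
2. premises liability coverage $775,000 < $800,000 → not met
3. license renewal 404 days ago vs limit 365 → not met
4. condition 'performs microblading' holds; ventilation assessment 110 days ago vs limit 90 → not met
5. estheticians with active license 0 < 4 → not met
6. salon license absent → not met
7. condition 'offers tanning services' holds; sanitation violations on record 5 > 4 → not met
8. chairs per licensed practitioner 3 > 1 → not met
9. sanitation inspection 489 days ago vs limit 365 → not met
10. condition 'offers chemical hair treatments' does not hold → requirement n/a → met
Not met: 9 of 10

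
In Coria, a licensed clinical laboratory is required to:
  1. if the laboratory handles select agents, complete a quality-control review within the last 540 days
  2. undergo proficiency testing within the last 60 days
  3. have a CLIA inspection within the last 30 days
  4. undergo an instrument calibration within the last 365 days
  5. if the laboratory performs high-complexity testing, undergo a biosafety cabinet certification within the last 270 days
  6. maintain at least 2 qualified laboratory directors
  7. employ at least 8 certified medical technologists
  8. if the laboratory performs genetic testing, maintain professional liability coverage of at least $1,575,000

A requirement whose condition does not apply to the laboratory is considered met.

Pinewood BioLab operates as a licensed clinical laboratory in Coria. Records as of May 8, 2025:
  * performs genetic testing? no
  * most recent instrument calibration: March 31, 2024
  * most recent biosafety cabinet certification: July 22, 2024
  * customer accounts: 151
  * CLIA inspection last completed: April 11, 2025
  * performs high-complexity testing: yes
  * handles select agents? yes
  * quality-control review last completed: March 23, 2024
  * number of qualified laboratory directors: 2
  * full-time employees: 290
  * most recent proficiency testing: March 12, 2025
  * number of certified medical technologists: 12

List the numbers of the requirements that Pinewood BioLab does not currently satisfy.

1. condition 'handles select agents' holds; quality-control review 411 days ago vs limit 540 → met
2. proficiency testing 57 days ago vs limit 60 → met
3. CLIA inspection 27 days ago vs limit 30 → met
4. instrument calibration 403 days ago vs limit 365 → not met
5. condition 'performs high-complexity testing' holds; biosafety cabinet certification 290 days ago vs limit 270 → not met
6. qualified laboratory directors 2 ≥ 2 → met
7. certified medical technologists 12 ≥ 8 → met
8. condition 'performs genetic testing' does not hold → requirement n/a → met
Not met: 4, 5

4, 5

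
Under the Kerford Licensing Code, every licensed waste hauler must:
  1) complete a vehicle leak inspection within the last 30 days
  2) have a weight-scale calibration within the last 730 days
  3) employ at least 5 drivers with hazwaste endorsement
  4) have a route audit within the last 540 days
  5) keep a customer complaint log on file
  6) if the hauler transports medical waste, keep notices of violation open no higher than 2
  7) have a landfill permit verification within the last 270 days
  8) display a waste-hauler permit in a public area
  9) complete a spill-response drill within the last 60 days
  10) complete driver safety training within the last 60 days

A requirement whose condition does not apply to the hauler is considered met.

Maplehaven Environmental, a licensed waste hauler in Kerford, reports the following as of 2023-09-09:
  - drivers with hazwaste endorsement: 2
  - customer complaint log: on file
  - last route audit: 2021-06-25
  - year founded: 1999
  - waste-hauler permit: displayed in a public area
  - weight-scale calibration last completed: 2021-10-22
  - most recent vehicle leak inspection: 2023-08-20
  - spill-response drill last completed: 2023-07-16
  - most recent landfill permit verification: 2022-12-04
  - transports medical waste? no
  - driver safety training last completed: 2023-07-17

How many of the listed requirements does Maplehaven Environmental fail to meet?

3

1. vehicle leak inspection 20 days ago vs limit 30 → met
2. weight-scale calibration 687 days ago vs limit 730 → met
3. drivers with hazwaste endorsement 2 < 5 → not met
4. route audit 806 days ago vs limit 540 → not met
5. customer complaint log present → met
6. condition 'transports medical waste' does not hold → requirement n/a → met
7. landfill permit verification 279 days ago vs limit 270 → not met
8. waste-hauler permit present → met
9. spill-response drill 55 days ago vs limit 60 → met
10. driver safety training 54 days ago vs limit 60 → met
Not met: 3 of 10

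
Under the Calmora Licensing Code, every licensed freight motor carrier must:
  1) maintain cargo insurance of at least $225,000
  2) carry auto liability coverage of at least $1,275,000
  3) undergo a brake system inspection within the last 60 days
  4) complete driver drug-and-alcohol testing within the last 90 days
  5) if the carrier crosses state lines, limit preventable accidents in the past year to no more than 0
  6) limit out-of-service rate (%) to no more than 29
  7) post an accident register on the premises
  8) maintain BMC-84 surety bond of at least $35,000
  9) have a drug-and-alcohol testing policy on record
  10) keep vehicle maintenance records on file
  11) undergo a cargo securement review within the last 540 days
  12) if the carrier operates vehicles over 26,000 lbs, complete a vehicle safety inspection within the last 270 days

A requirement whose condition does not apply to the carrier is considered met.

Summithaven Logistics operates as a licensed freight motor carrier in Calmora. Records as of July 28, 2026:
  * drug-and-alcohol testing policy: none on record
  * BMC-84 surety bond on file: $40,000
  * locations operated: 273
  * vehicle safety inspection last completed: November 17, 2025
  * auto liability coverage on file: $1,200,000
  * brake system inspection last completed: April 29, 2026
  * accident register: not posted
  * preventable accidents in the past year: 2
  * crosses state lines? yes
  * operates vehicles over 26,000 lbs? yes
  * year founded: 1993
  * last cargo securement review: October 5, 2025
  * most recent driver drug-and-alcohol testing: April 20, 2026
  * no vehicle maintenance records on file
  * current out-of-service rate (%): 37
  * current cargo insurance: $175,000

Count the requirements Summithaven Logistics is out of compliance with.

9

1. cargo insurance $175,000 < $225,000 → not met
2. auto liability coverage $1,200,000 < $1,275,000 → not met
3. brake system inspection 90 days ago vs limit 60 → not met
4. driver drug-and-alcohol testing 99 days ago vs limit 90 → not met
5. condition 'crosses state lines' holds; preventable accidents in the past year 2 > 0 → not met
6. out-of-service rate (%) 37 > 29 → not met
7. accident register absent → not met
8. BMC-84 surety bond $40,000 ≥ $35,000 → met
9. drug-and-alcohol testing policy absent → not met
10. vehicle maintenance records absent → not met
11. cargo securement review 296 days ago vs limit 540 → met
12. condition 'operates vehicles over 26,000 lbs' holds; vehicle safety inspection 253 days ago vs limit 270 → met
Not met: 9 of 12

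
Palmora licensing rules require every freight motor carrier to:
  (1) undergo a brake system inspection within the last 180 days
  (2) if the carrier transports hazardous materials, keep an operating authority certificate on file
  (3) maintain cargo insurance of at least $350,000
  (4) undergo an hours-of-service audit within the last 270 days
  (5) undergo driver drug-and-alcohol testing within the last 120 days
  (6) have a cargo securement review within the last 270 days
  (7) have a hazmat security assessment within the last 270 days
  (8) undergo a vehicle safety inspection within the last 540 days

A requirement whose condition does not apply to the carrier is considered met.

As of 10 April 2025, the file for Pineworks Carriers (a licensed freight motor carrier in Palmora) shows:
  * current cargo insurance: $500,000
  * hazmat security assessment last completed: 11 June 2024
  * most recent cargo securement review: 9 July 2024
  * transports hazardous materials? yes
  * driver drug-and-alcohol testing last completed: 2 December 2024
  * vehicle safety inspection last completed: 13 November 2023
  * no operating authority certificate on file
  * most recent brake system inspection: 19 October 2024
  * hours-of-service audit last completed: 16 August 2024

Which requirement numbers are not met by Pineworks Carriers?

2, 5, 6, 7

1. brake system inspection 173 days ago vs limit 180 → met
2. condition 'transports hazardous materials' holds; operating authority certificate absent → not met
3. cargo insurance $500,000 ≥ $350,000 → met
4. hours-of-service audit 237 days ago vs limit 270 → met
5. driver drug-and-alcohol testing 129 days ago vs limit 120 → not met
6. cargo securement review 275 days ago vs limit 270 → not met
7. hazmat security assessment 303 days ago vs limit 270 → not met
8. vehicle safety inspection 514 days ago vs limit 540 → met
Not met: 2, 5, 6, 7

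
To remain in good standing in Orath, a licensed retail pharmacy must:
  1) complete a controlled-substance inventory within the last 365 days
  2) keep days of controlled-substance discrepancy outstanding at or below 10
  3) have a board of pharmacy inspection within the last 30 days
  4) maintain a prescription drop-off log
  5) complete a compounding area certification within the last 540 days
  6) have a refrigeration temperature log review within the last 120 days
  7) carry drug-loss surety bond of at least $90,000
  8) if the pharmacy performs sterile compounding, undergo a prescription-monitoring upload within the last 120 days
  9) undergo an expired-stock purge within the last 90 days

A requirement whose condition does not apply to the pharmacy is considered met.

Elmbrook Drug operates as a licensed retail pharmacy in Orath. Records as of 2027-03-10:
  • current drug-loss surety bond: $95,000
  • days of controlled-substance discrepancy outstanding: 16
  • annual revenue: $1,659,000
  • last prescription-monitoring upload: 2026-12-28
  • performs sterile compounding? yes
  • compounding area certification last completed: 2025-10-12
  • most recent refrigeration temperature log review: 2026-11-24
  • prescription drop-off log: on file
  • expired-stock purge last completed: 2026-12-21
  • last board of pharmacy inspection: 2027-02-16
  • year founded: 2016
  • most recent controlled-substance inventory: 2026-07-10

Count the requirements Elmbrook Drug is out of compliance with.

1. controlled-substance inventory 243 days ago vs limit 365 → met
2. days of controlled-substance discrepancy outstanding 16 > 10 → not met
3. board of pharmacy inspection 22 days ago vs limit 30 → met
4. prescription drop-off log present → met
5. compounding area certification 514 days ago vs limit 540 → met
6. refrigeration temperature log review 106 days ago vs limit 120 → met
7. drug-loss surety bond $95,000 ≥ $90,000 → met
8. condition 'performs sterile compounding' holds; prescription-monitoring upload 72 days ago vs limit 120 → met
9. expired-stock purge 79 days ago vs limit 90 → met
Not met: 1 of 9

1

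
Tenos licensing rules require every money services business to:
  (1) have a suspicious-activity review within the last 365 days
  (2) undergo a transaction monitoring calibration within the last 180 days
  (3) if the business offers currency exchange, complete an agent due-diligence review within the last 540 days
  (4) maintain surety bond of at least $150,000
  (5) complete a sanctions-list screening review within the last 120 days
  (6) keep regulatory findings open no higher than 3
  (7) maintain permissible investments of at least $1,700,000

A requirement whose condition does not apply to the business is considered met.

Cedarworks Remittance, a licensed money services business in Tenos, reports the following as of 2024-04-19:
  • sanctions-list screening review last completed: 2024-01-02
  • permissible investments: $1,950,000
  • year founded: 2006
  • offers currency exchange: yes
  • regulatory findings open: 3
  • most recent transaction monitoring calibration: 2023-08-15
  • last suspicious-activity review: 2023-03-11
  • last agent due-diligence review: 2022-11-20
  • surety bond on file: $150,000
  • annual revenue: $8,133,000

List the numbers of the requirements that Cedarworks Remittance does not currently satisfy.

1. suspicious-activity review 405 days ago vs limit 365 → not met
2. transaction monitoring calibration 248 days ago vs limit 180 → not met
3. condition 'offers currency exchange' holds; agent due-diligence review 516 days ago vs limit 540 → met
4. surety bond $150,000 ≥ $150,000 → met
5. sanctions-list screening review 108 days ago vs limit 120 → met
6. regulatory findings open 3 ≤ 3 → met
7. permissible investments $1,950,000 ≥ $1,700,000 → met
Not met: 1, 2

1, 2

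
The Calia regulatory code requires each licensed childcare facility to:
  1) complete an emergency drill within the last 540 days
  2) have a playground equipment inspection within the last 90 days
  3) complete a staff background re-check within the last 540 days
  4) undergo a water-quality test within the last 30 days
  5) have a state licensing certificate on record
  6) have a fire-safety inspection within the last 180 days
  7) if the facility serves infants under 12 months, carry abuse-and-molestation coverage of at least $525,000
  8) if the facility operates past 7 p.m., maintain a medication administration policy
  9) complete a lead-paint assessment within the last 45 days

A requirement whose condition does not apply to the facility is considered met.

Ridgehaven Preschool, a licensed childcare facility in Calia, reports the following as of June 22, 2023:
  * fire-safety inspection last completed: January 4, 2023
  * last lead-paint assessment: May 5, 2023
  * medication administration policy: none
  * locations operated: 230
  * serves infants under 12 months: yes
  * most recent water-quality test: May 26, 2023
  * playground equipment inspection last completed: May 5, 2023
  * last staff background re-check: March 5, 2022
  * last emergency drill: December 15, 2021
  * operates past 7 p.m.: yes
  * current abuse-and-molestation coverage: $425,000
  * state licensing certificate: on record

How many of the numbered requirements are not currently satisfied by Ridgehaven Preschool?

1. emergency drill 554 days ago vs limit 540 → not met
2. playground equipment inspection 48 days ago vs limit 90 → met
3. staff background re-check 474 days ago vs limit 540 → met
4. water-quality test 27 days ago vs limit 30 → met
5. state licensing certificate present → met
6. fire-safety inspection 169 days ago vs limit 180 → met
7. condition 'serves infants under 12 months' holds; abuse-and-molestation coverage $425,000 < $525,000 → not met
8. condition 'operates past 7 p.m.' holds; medication administration policy absent → not met
9. lead-paint assessment 48 days ago vs limit 45 → not met
Not met: 4 of 9

4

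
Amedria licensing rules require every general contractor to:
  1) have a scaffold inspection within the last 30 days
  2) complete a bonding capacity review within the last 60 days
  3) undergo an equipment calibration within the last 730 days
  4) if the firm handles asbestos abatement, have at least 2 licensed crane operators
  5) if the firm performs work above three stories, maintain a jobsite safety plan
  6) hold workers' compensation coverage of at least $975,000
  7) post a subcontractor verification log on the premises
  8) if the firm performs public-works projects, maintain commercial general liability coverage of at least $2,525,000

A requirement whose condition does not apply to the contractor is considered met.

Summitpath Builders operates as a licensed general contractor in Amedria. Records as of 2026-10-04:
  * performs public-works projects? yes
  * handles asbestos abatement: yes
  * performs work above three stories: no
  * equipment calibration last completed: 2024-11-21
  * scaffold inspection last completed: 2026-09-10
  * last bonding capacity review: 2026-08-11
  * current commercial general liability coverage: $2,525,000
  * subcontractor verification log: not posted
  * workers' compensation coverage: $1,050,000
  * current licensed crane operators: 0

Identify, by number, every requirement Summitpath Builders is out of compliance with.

4, 7

1. scaffold inspection 24 days ago vs limit 30 → met
2. bonding capacity review 54 days ago vs limit 60 → met
3. equipment calibration 682 days ago vs limit 730 → met
4. condition 'handles asbestos abatement' holds; licensed crane operators 0 < 2 → not met
5. condition 'performs work above three stories' does not hold → requirement n/a → met
6. workers' compensation coverage $1,050,000 ≥ $975,000 → met
7. subcontractor verification log absent → not met
8. condition 'performs public-works projects' holds; commercial general liability coverage $2,525,000 ≥ $2,525,000 → met
Not met: 4, 7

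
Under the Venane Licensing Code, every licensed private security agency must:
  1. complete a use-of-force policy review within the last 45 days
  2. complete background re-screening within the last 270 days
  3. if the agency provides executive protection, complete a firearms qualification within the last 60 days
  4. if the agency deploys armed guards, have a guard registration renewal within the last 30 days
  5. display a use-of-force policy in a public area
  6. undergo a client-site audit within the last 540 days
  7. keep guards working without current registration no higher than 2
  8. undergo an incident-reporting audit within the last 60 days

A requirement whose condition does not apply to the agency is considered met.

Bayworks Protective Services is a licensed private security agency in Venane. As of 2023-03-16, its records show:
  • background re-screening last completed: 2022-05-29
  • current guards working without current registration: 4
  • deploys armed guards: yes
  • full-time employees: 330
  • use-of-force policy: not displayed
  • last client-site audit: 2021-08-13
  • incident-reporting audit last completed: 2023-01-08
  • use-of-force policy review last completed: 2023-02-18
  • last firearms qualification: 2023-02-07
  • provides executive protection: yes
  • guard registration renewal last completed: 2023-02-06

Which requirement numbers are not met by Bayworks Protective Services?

1. use-of-force policy review 26 days ago vs limit 45 → met
2. background re-screening 291 days ago vs limit 270 → not met
3. condition 'provides executive protection' holds; firearms qualification 37 days ago vs limit 60 → met
4. condition 'deploys armed guards' holds; guard registration renewal 38 days ago vs limit 30 → not met
5. use-of-force policy absent → not met
6. client-site audit 580 days ago vs limit 540 → not met
7. guards working without current registration 4 > 2 → not met
8. incident-reporting audit 67 days ago vs limit 60 → not met
Not met: 2, 4, 5, 6, 7, 8

2, 4, 5, 6, 7, 8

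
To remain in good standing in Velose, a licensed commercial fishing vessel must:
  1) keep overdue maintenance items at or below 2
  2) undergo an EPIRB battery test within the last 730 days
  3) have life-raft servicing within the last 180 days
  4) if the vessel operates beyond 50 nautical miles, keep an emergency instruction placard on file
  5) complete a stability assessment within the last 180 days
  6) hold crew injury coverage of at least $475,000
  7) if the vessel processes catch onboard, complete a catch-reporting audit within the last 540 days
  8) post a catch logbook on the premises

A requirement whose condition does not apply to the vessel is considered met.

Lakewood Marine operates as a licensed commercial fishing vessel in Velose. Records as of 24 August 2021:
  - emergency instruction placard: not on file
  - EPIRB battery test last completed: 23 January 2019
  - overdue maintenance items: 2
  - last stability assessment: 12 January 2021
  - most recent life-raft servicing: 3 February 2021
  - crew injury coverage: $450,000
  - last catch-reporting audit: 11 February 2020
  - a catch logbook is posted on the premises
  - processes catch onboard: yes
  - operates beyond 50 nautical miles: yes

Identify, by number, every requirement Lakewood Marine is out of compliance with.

1. overdue maintenance items 2 ≤ 2 → met
2. EPIRB battery test 944 days ago vs limit 730 → not met
3. life-raft servicing 202 days ago vs limit 180 → not met
4. condition 'operates beyond 50 nautical miles' holds; emergency instruction placard absent → not met
5. stability assessment 224 days ago vs limit 180 → not met
6. crew injury coverage $450,000 < $475,000 → not met
7. condition 'processes catch onboard' holds; catch-reporting audit 560 days ago vs limit 540 → not met
8. catch logbook present → met
Not met: 2, 3, 4, 5, 6, 7

2, 3, 4, 5, 6, 7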